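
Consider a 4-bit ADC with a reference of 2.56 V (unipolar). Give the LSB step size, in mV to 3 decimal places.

Full-scale span = 2.56 V.
LSB = 2.56 / 2^4 = 2.56 / 16 = 0.16 V = 160.000 mV.

160.000 mV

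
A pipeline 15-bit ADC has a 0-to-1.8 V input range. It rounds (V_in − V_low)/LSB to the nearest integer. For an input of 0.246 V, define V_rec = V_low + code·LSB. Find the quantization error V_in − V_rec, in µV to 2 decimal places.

One LSB is 1.8 V / 32768 = 54.93 µV.
(V_in − V_low)/LSB = (0.246 − 0)/5.49316e-05 = 4478.2933 → code 4478 (round).
V_rec = 0 + 4478·5.49316e-05 = 0.24598389 V.
Error = 0.246 − 0.24598389 = 1.61133e-05 V = 16.11 µV.

16.11 µV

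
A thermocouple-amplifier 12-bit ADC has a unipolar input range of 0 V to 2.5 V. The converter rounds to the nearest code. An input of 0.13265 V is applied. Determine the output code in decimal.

With 4096 levels over 2.5 V, one step is 0.610 mV.
Input sits at 217.334 steps above V_low.
So the output code is 217.

code 217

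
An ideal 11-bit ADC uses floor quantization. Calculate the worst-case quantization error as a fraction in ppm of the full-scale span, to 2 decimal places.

Truncating → worst-case error = 1 LSB = V_FS/2^11, so 1e+06/2048 = 488.281 ppm of full scale.

488.28 ppm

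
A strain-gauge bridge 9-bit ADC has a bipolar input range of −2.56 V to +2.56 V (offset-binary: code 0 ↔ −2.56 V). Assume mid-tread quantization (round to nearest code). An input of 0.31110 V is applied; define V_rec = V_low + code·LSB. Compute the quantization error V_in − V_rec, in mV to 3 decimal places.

One LSB is 5.12 V / 512 = 10.000 mV.
(0.31110 − (−2.56))/0.01 = 287.1100; round gives code 287.
Reconstructed: 0.31 V.
Difference: 0.0011 V → 1.100 mV.

1.100 mV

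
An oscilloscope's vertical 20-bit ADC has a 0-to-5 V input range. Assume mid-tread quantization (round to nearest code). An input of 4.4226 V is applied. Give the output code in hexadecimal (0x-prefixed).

Full-scale span = 5 V; LSB = 5/2^20 = 4.77 µV.
(V_in − V_low)/LSB = (4.4226 − 0) / 4.76837e-06 = 927486.444.
Round → code 927486.
In hexadecimal (0x-prefixed): 0xE26FE.

code 0xE26FE (decimal 927486)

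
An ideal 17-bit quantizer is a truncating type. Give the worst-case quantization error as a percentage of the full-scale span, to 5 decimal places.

0.00076 %

Truncating → worst-case error = 1 LSB = V_FS/2^17, so 100/131072 = 0.000762939 % of full scale.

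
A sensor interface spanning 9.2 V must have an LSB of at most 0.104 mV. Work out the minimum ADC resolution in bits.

Number of steps required ≥ 9.2 V / 0.104 mV = 88461.54.
Need 2^N ≥ 88461.54; 2^16 = 65536, 2^17 = 131072.
Minimum N = 17.

17 bits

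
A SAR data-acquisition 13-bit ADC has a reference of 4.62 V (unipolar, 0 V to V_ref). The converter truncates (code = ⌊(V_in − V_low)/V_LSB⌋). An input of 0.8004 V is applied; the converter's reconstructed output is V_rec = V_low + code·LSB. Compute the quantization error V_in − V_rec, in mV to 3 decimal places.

0.134 mV

One LSB is 4.62 V / 8192 = 0.564 mV.
(0.8004 − 0)/0.000563965 = 1419.2374; ⌊·⌋ gives code 1419.
Code 1419 maps back to 0 + 1419×0.000563965 V = 0.80026611 V.
Error = 0.8004 − 0.80026611 = 0.000133887 V = 0.134 mV.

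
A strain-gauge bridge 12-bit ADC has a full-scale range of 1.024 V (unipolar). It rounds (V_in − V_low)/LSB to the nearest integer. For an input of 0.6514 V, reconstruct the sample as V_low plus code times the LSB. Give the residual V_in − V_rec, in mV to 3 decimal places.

Step size: 1.024 V ÷ 2^12 = 250.00 µV.
(0.6514 − 0)/0.00025 = 2605.6000; round gives code 2606.
Code 2606 maps back to 0 + 2606×0.00025 V = 0.6515 V.
Difference: -0.0001 V → -0.100 mV.

-0.100 mV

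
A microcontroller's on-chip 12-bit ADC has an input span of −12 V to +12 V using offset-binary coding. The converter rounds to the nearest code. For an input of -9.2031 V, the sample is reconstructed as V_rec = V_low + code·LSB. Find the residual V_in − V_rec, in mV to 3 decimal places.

One LSB is 24 V / 4096 = 5.859 mV.
(-9.2031 − (−12))/0.00585938 = 477.3376; round gives code 477.
V_rec = (−12) + 477·0.00585938 = -9.2050781 V.
V_in − V_rec = 0.00197812 V = 1.978 mV.

1.978 mV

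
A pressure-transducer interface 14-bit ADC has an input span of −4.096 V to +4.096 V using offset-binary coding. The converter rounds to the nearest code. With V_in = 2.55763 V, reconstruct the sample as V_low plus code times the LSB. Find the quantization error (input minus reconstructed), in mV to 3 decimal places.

0.130 mV

LSB = 8.192/2^14 = 0.500 mV.
(V_in − V_low)/LSB = (2.55763 − (−4.096))/0.0005 = 13307.2600 → code 13307 (round).
V_rec = (−4.096) + 13307·0.0005 = 2.5575 V.
V_in − V_rec = 0.00013 V = 0.130 mV.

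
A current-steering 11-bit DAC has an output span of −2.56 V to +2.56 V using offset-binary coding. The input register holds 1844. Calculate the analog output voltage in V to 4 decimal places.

LSB = 5.12 V / 2^11 = 2.500 mV.
V_out = (−2.56) + 1844 × 0.0025 V = 2.05 V.

2.0500 V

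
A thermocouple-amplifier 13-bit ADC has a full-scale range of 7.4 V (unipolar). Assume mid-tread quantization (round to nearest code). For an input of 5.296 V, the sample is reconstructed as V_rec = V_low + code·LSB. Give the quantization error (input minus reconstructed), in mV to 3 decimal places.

One LSB is 7.4 V / 8192 = 0.903 mV.
(V_in − V_low)/LSB = (5.296 − 0)/0.00090332 = 5862.8151 → code 5863 (round).
Code 5863 maps back to 0 + 5863×0.00090332 V = 5.296167 V.
Error = 5.296 − 5.296167 = -0.000166992 V = -0.167 mV.

-0.167 mV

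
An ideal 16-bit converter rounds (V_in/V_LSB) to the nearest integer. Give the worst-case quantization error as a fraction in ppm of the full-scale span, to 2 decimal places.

7.63 ppm

Rounding → worst-case error = ½ LSB = V_FS/2^17, so 1e+06/131072 = 7.62939 ppm of full scale.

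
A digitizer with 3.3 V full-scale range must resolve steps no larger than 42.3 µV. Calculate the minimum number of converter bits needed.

Number of steps required ≥ 3.3 V / 42.3 µV = 78014.18.
Need 2^N ≥ 78014.18; 2^16 = 65536, 2^17 = 131072.
Minimum N = 17.

17 bits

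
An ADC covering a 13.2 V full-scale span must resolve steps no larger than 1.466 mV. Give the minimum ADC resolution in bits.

14 bits

Number of steps required ≥ 13.2 V / 1.466 mV = 9004.09.
Need 2^N ≥ 9004.09; 2^13 = 8192, 2^14 = 16384.
Minimum N = 14.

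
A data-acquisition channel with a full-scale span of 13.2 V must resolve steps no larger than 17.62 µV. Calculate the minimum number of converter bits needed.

Number of steps required ≥ 13.2 V / 17.62 µV = 749148.69.
Need 2^N ≥ 749148.69; 2^19 = 524288, 2^20 = 1048576.
Minimum N = 20.

20 bits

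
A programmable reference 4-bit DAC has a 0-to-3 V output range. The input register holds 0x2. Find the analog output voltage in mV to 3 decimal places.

375.000 mV

LSB = 3 V / 2^4 = 187.500 mV.
Code 0x2 = 2 decimal.
V_out = 0 + 2 × 0.1875 V = 0.375 V.
= 375.000 mV.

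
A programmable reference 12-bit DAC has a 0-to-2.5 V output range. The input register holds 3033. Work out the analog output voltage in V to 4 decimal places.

LSB = 2.5 V / 2^12 = 0.610 mV.
V_out = 0 + 3033 × 0.000610352 V = 1.8512 V.

1.8512 V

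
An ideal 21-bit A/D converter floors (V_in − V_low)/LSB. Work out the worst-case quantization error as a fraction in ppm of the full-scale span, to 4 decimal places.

Truncating → worst-case error = 1 LSB = V_FS/2^21, so 1e+06/2097152 = 0.476837 ppm of full scale.

0.4768 ppm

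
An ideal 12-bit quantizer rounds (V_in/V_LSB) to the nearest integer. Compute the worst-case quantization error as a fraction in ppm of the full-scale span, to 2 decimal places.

Rounding → worst-case error = ½ LSB = V_FS/2^13, so 1e+06/8192 = 122.07 ppm of full scale.

122.07 ppm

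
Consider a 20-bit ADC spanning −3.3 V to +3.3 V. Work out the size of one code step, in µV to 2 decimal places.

Full-scale span = 6.6 V.
LSB = 6.6 / 2^20 = 6.6 / 1048576 = 6.29425e-06 V = 6.29 µV.

6.29 µV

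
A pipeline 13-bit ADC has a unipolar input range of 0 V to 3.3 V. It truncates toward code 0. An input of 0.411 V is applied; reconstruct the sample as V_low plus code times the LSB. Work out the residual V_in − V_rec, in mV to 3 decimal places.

One LSB is 3.3 V / 8192 = 402.83 µV.
(V_in − V_low)/LSB = (0.411 − 0)/0.000402832 = 1020.2764 → code 1020 (floor).
Reconstructed: 0.41088867 V.
Difference: 0.000111328 V → 0.111 mV.

0.111 mV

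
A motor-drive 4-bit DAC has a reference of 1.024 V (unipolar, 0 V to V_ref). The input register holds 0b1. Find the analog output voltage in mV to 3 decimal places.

LSB = 1.024 V / 2^4 = 64.000 mV.
Code 0b1 = 1 decimal.
V_out = 0 + 1 × 0.064 V = 0.064 V.
= 64.000 mV.

64.000 mV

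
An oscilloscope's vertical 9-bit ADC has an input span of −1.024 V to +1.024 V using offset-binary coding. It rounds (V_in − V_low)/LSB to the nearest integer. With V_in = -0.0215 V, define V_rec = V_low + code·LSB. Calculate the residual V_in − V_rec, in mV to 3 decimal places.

LSB = 2.048/2^9 = 4.000 mV.
(V_in − V_low)/LSB = (-0.0215 − (−1.024))/0.004 = 250.6250 → code 251 (round).
Reconstructed: -0.02 V.
Error = -0.0215 − (−0.02) = -0.0015 V = -1.500 mV.

-1.500 mV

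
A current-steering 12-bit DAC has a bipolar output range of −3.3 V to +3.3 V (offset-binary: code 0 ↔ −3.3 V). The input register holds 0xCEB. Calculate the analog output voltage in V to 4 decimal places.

LSB = 6.6 V / 2^12 = 1.611 mV.
Code 0xCEB = 3307 decimal.
V_out = (−3.3) + 3307 × 0.00161133 V = 2.02866 V.

2.0287 V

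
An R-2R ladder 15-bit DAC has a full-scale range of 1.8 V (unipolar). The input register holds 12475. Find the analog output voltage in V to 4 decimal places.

0.6853 V

LSB = 1.8 V / 2^15 = 54.93 µV.
V_out = 0 + 12475 × 5.49316e-05 V = 0.685272 V.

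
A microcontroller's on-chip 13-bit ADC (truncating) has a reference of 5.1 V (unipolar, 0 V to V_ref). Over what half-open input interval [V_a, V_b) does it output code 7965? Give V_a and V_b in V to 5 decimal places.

[4.95868 V, 4.95930 V)

LSB = 5.1/2^13 = 0.623 mV.
V_a = V_low + 7965·LSB = 4.95868 V; V_b = V_low + 7966·LSB = 4.9593 V.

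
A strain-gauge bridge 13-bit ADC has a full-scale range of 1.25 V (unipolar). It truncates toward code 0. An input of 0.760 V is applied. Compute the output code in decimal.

code 4980

LSB = 1.25 V / 8192 = 152.59 µV.
Input sits at 4980.736 steps above V_low.
Floor → code 4980.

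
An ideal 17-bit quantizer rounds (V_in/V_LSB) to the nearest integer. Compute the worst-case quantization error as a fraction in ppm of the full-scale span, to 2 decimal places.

Rounding → worst-case error = ½ LSB = V_FS/2^18, so 1e+06/262144 = 3.8147 ppm of full scale.

3.81 ppm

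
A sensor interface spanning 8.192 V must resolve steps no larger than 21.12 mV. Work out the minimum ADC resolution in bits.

Number of steps required ≥ 8.192 V / 21.12 mV = 387.88.
Need 2^N ≥ 387.88; 2^8 = 256, 2^9 = 512.
Minimum N = 9.

9 bits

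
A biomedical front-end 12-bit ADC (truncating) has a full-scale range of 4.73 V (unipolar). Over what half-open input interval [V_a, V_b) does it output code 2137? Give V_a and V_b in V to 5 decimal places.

[2.46778 V, 2.46893 V)

LSB = 4.73/2^12 = 1.155 mV.
V_a = V_low + 2137·LSB = 2.46778 V; V_b = V_low + 2138·LSB = 2.46893 V.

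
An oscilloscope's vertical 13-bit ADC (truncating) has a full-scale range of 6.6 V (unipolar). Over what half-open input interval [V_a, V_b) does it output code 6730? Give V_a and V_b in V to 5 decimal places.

LSB = 6.6/2^13 = 0.806 mV.
V_a = V_low + 6730·LSB = 5.42212 V; V_b = V_low + 6731·LSB = 5.42292 V.

[5.42212 V, 5.42292 V)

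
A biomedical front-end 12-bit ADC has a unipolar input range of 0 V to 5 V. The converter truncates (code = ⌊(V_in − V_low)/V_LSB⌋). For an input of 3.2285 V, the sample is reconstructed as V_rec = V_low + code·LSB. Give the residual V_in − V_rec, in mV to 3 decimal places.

0.961 mV

Step size: 5 V ÷ 2^12 = 1.221 mV.
(3.2285 − 0)/0.0012207 = 2644.7872; ⌊·⌋ gives code 2644.
V_rec = 0 + 2644·0.0012207 = 3.2275391 V.
Error = 3.2285 − 3.2275391 = 0.000960937 V = 0.961 mV.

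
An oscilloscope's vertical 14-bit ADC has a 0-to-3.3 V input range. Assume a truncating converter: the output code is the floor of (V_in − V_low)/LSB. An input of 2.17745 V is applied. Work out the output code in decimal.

LSB = 3.3 V / 16384 = 201.42 µV.
Input sits at 10810.709 steps above V_low.
Floor → code 10810.

code 10810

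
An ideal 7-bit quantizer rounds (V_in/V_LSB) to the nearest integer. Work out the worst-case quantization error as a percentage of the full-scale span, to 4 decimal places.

0.3906 %

Rounding → worst-case error = ½ LSB = V_FS/2^8, so 100/256 = 0.390625 % of full scale.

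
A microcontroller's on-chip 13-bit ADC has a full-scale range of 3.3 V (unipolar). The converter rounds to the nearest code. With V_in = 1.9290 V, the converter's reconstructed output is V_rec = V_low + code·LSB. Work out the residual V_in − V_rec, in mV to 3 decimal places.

LSB = 3.3/2^13 = 402.83 µV.
(V_in − V_low)/LSB = (1.9290 − 0)/0.000402832 = 4788.5964 → code 4789 (round).
V_rec = 0 + 4789·0.000402832 = 1.9291626 V.
Error = 1.9290 − 1.9291626 = -0.000162598 V = -0.163 mV.

-0.163 mV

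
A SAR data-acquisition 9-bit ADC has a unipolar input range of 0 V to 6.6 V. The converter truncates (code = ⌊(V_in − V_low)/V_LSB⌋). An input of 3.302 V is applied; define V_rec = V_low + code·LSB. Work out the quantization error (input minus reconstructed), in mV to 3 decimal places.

2.000 mV

Step size: 6.6 V ÷ 2^9 = 12.891 mV.
(3.302 − 0)/0.0128906 = 256.1552; ⌊·⌋ gives code 256.
V_rec = 0 + 256·0.0128906 = 3.3 V.
Difference: 0.002 V → 2.000 mV.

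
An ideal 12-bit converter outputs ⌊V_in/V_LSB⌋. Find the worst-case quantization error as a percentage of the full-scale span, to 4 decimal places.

0.0244 %

Truncating → worst-case error = 1 LSB = V_FS/2^12, so 100/4096 = 0.0244141 % of full scale.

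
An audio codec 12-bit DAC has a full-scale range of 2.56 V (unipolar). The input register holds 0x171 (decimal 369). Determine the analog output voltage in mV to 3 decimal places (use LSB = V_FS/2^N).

LSB = 2.56 V / 2^12 = 0.625 mV.
Code 0x171 = 369 decimal.
V_out = 0 + 369 × 0.000625 V = 0.230625 V.
= 230.625 mV.

230.625 mV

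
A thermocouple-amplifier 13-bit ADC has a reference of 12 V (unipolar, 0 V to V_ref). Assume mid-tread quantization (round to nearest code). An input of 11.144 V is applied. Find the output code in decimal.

code 7608

LSB = 12 V / 8192 = 1.465 mV.
(V_in − V_low)/LSB = (11.144 − 0) / 0.00146484 = 7607.637.
Round → code 7608.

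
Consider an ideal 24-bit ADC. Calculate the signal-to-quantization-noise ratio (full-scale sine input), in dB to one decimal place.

SNR ≈ 6.02·N + 1.76 dB = 6.02·24 + 1.76 = 146.24 dB.

146.2 dB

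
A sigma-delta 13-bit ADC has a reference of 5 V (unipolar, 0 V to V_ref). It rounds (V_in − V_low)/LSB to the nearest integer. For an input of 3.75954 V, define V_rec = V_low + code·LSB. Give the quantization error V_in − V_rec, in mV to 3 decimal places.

LSB = 5/2^13 = 0.610 mV.
(V_in − V_low)/LSB = (3.75954 − 0)/0.000610352 = 6159.6303 → code 6160 (round).
Reconstructed: 3.7597656 V.
Difference: -0.000225625 V → -0.226 mV.

-0.226 mV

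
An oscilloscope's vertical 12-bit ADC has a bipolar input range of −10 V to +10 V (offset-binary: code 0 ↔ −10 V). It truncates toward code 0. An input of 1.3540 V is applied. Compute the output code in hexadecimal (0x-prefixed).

Full-scale span = 20 V; LSB = 20/2^12 = 4.883 mV.
(V_in − V_low)/LSB = (1.3540 − (−10)) / 0.00488281 = 2325.299.
So the output code is 2325.
In hexadecimal (0x-prefixed): 0x915.

code 0x915 (decimal 2325)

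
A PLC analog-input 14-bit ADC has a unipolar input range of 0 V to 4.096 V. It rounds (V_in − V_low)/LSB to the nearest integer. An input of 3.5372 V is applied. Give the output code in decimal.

code 14149

LSB = 4.096 V / 16384 = 250.00 µV.
(V_in − V_low)/LSB = (3.5372 − 0) / 0.00025 = 14148.800.
round(14148.800) = 14149.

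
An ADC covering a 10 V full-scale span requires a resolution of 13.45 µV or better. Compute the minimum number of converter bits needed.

Number of steps required ≥ 10 V / 13.45 µV = 743494.42.
Need 2^N ≥ 743494.42; 2^19 = 524288, 2^20 = 1048576.
Minimum N = 20.

20 bits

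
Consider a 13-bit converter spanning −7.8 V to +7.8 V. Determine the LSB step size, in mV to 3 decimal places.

1.904 mV

Full-scale span = 15.6 V.
LSB = 15.6 / 2^13 = 15.6 / 8192 = 0.0019043 V = 1.904 mV.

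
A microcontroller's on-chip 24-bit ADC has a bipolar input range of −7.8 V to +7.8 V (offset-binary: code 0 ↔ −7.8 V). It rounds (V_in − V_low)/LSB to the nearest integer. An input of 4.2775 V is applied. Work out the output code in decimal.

code 12988899

With 16777216 levels over 15.6 V, one step is 0.93 µV.
Input sits at 12988899.118 steps above V_low.
Round → code 12988899.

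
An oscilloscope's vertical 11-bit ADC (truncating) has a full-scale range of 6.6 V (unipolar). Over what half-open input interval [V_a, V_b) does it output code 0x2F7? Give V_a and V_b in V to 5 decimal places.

[2.44600 V, 2.44922 V)

LSB = 6.6/2^11 = 3.223 mV.
Code 0x2F7 = 759 decimal.
V_a = V_low + 759·LSB = 2.446 V; V_b = V_low + 760·LSB = 2.44922 V.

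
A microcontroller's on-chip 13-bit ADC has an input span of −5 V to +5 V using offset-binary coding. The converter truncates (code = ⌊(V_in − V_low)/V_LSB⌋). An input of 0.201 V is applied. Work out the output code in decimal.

Full-scale span = 10 V; LSB = 10/2^13 = 1.221 mV.
(V_in − V_low)/LSB = (0.201 − (−5)) / 0.0012207 = 4260.659.
So the output code is 4260.

code 4260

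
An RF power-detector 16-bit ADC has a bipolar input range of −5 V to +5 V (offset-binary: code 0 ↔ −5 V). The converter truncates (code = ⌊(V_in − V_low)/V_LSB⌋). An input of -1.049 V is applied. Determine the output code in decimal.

LSB = 10 V / 65536 = 152.59 µV.
Input sits at 25893.274 steps above V_low.
Floor → code 25893.

code 25893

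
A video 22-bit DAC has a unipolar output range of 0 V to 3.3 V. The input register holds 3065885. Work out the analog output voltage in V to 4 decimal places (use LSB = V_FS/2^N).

2.4122 V

LSB = 3.3 V / 2^22 = 0.79 µV.
V_out = 0 + 3065885 × 7.86781e-07 V = 2.41218 V.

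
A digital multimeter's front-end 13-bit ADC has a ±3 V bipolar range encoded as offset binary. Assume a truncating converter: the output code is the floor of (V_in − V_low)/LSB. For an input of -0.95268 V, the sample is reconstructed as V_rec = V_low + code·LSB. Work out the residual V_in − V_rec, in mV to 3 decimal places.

One LSB is 6 V / 8192 = 0.732 mV.
(-0.95268 − (−3))/0.000732422 = 2795.2742; ⌊·⌋ gives code 2795.
Reconstructed: -0.95288086 V.
Difference: 0.000200859 V → 0.201 mV.

0.201 mV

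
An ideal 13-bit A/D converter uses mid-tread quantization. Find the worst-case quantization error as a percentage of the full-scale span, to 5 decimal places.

0.00610 %

Rounding → worst-case error = ½ LSB = V_FS/2^14, so 100/16384 = 0.00610352 % of full scale.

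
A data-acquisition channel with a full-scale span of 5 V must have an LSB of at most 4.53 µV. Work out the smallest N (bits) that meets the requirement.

Number of steps required ≥ 5 V / 4.53 µV = 1103752.76.
Need 2^N ≥ 1103752.76; 2^20 = 1048576, 2^21 = 2097152.
Minimum N = 21.

21 bits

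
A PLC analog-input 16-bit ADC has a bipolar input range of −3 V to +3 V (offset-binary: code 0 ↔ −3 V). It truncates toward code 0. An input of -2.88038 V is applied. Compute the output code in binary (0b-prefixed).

code 0b10100011010 (decimal 1306)

Full-scale span = 6 V; LSB = 6/2^16 = 91.55 µV.
Input sits at 1306.569 steps above V_low.
⌊·⌋(1306.569) = 1306.
In binary (0b-prefixed): 0b10100011010.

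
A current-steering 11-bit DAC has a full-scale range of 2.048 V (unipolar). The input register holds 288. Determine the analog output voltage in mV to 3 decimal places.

288.000 mV

LSB = 2.048 V / 2^11 = 1.000 mV.
V_out = 0 + 288 × 0.001 V = 0.288 V.
= 288.000 mV.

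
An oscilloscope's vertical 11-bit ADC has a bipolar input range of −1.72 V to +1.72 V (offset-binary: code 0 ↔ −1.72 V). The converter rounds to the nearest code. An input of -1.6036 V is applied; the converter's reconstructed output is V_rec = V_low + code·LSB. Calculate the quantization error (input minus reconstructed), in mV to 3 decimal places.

LSB = 3.44/2^11 = 1.680 mV.
(V_in − V_low)/LSB = (-1.6036 − (−1.72))/0.00167969 = 69.2986 → code 69 (round).
V_rec = (−1.72) + 69·0.00167969 = -1.6041016 V.
V_in − V_rec = 0.000501562 V = 0.502 mV.

0.502 mV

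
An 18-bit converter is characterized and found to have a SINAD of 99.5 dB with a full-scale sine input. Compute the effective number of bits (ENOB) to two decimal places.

16.24 bits

ENOB = (SINAD − 1.76) / 6.02 = (99.5 − 1.76)/6.02 = 16.236.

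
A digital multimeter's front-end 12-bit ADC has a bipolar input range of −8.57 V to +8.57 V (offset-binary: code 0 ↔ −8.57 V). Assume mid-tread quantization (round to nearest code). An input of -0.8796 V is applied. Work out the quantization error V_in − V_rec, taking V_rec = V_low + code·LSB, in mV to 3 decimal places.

-0.840 mV

Step size: 17.14 V ÷ 2^12 = 4.185 mV.
(V_in − V_low)/LSB = (-0.8796 − (−8.57))/0.00418457 = 1837.7992 → code 1838 (round).
Reconstructed: -0.87875977 V.
Difference: -0.000840234 V → -0.840 mV.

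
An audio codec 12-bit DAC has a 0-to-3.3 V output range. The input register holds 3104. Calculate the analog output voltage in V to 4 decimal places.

2.5008 V

LSB = 3.3 V / 2^12 = 0.806 mV.
V_out = 0 + 3104 × 0.000805664 V = 2.50078 V.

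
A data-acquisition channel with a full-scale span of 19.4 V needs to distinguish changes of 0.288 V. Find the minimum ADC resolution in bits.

Number of steps required ≥ 19.4 V / 0.288 V = 67.36.
Need 2^N ≥ 67.36; 2^6 = 64, 2^7 = 128.
Minimum N = 7.

7 bits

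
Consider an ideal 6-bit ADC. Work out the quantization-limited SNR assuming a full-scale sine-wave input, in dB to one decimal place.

SNR ≈ 6.02·N + 1.76 dB = 6.02·6 + 1.76 = 37.88 dB.

37.9 dB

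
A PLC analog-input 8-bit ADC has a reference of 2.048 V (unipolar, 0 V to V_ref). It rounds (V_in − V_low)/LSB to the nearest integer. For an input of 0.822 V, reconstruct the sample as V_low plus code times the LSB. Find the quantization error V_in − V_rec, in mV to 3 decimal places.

Step size: 2.048 V ÷ 2^8 = 8.000 mV.
(0.822 − 0)/0.008 = 102.7500; round gives code 103.
Code 103 maps back to 0 + 103×0.008 V = 0.824 V.
V_in − V_rec = -0.002 V = -2.000 mV.

-2.000 mV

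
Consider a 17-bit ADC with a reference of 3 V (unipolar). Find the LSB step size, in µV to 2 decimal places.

22.89 µV

Full-scale span = 3 V.
LSB = 3 / 2^17 = 3 / 131072 = 2.28882e-05 V = 22.89 µV.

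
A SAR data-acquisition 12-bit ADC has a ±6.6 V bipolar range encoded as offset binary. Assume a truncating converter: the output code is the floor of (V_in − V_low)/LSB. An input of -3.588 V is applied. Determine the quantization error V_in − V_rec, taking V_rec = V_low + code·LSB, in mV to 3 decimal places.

2.039 mV

LSB = 13.2/2^12 = 3.223 mV.
Scaled input = 934.6327 LSBs, so code = 934.
Code 934 maps back to (−6.6) + 934×0.00322266 V = -3.5900391 V.
V_in − V_rec = 0.00203906 V = 2.039 mV.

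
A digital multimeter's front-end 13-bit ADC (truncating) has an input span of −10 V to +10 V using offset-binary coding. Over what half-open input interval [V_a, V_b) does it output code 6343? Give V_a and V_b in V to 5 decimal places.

LSB = 20/2^13 = 2.441 mV.
V_a = V_low + 6343·LSB = 5.48584 V; V_b = V_low + 6344·LSB = 5.48828 V.

[5.48584 V, 5.48828 V)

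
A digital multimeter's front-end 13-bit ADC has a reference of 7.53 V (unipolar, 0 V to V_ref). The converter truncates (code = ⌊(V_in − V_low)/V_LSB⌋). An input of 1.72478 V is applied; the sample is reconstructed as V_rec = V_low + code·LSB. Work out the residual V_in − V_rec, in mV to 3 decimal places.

Step size: 7.53 V ÷ 2^13 = 0.919 mV.
Scaled input = 1876.4140 LSBs, so code = 1876.
Code 1876 maps back to 0 + 1876×0.000919189 V = 1.7243994 V.
V_in − V_rec = 0.000380586 V = 0.381 mV.

0.381 mV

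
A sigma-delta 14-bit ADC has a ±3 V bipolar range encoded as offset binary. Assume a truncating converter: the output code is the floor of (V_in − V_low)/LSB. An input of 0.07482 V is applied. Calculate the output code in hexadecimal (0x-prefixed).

code 0x20CC (decimal 8396)

Full-scale span = 6 V; LSB = 6/2^14 = 366.21 µV.
Input sits at 8396.308 steps above V_low.
Floor → code 8396.
In hexadecimal (0x-prefixed): 0x20CC.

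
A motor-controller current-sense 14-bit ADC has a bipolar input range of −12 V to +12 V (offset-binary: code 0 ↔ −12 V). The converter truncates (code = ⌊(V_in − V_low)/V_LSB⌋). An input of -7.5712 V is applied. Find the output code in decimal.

Full-scale span = 24 V; LSB = 24/2^14 = 1.465 mV.
(-7.5712 − (−12)) / 0.00146484 = 3023.394 LSBs.
So the output code is 3023.

code 3023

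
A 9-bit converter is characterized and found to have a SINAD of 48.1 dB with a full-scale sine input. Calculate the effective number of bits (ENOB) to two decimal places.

7.70 bits

ENOB = (SINAD − 1.76) / 6.02 = (48.1 − 1.76)/6.02 = 7.698.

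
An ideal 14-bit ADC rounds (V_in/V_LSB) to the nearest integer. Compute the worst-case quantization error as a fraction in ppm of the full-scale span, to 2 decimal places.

30.52 ppm

Rounding → worst-case error = ½ LSB = V_FS/2^15, so 1e+06/32768 = 30.5176 ppm of full scale.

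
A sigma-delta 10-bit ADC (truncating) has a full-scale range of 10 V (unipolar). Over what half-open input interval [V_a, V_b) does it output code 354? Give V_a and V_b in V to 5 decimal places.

[3.45703 V, 3.46680 V)

LSB = 10/2^10 = 9.766 mV.
V_a = V_low + 354·LSB = 3.45703 V; V_b = V_low + 355·LSB = 3.4668 V.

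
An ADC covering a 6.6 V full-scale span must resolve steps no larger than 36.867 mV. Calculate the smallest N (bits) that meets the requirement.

8 bits

Number of steps required ≥ 6.6 V / 36.867 mV = 179.02.
Need 2^N ≥ 179.02; 2^7 = 128, 2^8 = 256.
Minimum N = 8.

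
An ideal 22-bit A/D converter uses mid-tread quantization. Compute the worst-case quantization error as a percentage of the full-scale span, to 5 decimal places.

0.00001 %

Rounding → worst-case error = ½ LSB = V_FS/2^23, so 100/8388608 = 1.19209e-05 % of full scale.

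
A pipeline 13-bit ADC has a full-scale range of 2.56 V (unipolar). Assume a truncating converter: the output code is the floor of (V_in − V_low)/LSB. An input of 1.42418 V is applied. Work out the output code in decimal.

LSB = 2.56 V / 8192 = 312.50 µV.
(1.42418 − 0) / 0.0003125 = 4557.376 LSBs.
So the output code is 4557.

code 4557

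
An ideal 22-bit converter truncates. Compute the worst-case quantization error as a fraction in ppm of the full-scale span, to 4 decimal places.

0.2384 ppm

Truncating → worst-case error = 1 LSB = V_FS/2^22, so 1e+06/4194304 = 0.238419 ppm of full scale.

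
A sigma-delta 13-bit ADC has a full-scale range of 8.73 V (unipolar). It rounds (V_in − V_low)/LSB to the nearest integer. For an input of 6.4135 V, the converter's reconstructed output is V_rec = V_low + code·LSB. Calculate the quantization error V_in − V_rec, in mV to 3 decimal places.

0.275 mV

One LSB is 8.73 V / 8192 = 1.066 mV.
Scaled input = 6018.2580 LSBs, so code = 6018.
V_rec = 0 + 6018·0.00106567 = 6.4132251 V.
Difference: 0.000274902 V → 0.275 mV.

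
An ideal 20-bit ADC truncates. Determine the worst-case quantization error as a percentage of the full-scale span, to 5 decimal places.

0.00010 %

Truncating → worst-case error = 1 LSB = V_FS/2^20, so 100/1048576 = 9.53674e-05 % of full scale.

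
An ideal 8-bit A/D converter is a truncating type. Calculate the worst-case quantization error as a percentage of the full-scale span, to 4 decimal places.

Truncating → worst-case error = 1 LSB = V_FS/2^8, so 100/256 = 0.390625 % of full scale.

0.3906 %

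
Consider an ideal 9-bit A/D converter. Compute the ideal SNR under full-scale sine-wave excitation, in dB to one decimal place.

55.9 dB

SNR ≈ 6.02·N + 1.76 dB = 6.02·9 + 1.76 = 55.94 dB.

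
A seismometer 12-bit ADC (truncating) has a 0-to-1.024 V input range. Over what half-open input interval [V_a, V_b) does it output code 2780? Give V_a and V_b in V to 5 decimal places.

LSB = 1.024/2^12 = 250.00 µV.
V_a = V_low + 2780·LSB = 0.695 V; V_b = V_low + 2781·LSB = 0.69525 V.

[0.69500 V, 0.69525 V)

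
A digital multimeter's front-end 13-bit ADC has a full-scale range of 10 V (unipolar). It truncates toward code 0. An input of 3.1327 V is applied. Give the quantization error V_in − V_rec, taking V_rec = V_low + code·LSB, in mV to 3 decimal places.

One LSB is 10 V / 8192 = 1.221 mV.
(V_in − V_low)/LSB = (3.1327 − 0)/0.0012207 = 2566.3078 → code 2566 (floor).
Reconstructed: 3.1323242 V.
V_in − V_rec = 0.000375781 V = 0.376 mV.

0.376 mV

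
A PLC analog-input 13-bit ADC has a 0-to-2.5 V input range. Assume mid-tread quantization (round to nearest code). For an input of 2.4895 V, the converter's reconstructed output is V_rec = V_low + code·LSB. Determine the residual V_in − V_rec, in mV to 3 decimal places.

-0.124 mV

LSB = 2.5/2^13 = 305.18 µV.
(V_in − V_low)/LSB = (2.4895 − 0)/0.000305176 = 8157.5936 → code 8158 (round).
Code 8158 maps back to 0 + 8158×0.000305176 V = 2.489624 V.
V_in − V_rec = -0.000124023 V = -0.124 mV.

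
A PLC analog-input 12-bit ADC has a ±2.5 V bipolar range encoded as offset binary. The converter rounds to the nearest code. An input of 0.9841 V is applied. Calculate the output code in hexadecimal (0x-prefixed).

code 0xB26 (decimal 2854)

LSB = 5 V / 4096 = 1.221 mV.
(V_in − V_low)/LSB = (0.9841 − (−2.5)) / 0.0012207 = 2854.175.
round(2854.175) = 2854.
In hexadecimal (0x-prefixed): 0xB26.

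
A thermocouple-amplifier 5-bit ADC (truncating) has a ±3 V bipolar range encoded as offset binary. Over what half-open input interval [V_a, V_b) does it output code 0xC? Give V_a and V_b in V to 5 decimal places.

[-0.75000 V, -0.56250 V)

LSB = 6/2^5 = 187.500 mV.
Code 0xC = 12 decimal.
V_a = V_low + 12·LSB = -0.75 V; V_b = V_low + 13·LSB = -0.5625 V.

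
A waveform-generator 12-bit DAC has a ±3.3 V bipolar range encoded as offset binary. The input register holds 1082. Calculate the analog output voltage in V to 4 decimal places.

-1.5565 V

LSB = 6.6 V / 2^12 = 1.611 mV.
V_out = (−3.3) + 1082 × 0.00161133 V = -1.55654 V.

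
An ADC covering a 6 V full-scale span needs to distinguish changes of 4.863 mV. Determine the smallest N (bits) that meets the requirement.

Number of steps required ≥ 6 V / 4.863 mV = 1233.81.
Need 2^N ≥ 1233.81; 2^10 = 1024, 2^11 = 2048.
Minimum N = 11.

11 bits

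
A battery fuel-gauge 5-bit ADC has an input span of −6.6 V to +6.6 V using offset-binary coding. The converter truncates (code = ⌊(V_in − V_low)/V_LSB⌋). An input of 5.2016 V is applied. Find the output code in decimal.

LSB = 13.2 V / 32 = 412.500 mV.
(5.2016 − (−6.6)) / 0.4125 = 28.610 LSBs.
Floor → code 28.

code 28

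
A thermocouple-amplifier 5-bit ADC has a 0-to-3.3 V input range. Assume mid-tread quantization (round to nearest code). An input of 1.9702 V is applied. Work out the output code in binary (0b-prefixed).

LSB = 3.3 V / 32 = 103.125 mV.
(V_in − V_low)/LSB = (1.9702 − 0) / 0.103125 = 19.105.
Round → code 19.
In binary (0b-prefixed): 0b10011.

code 0b10011 (decimal 19)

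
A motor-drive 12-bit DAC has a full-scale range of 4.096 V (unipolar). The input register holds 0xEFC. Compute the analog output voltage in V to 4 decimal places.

LSB = 4.096 V / 2^12 = 1.000 mV.
Code 0xEFC = 3836 decimal.
V_out = 0 + 3836 × 0.001 V = 3.836 V.

3.8360 V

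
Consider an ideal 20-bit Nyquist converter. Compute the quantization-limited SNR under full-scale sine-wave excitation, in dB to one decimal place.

122.2 dB

SNR ≈ 6.02·N + 1.76 dB = 6.02·20 + 1.76 = 122.16 dB.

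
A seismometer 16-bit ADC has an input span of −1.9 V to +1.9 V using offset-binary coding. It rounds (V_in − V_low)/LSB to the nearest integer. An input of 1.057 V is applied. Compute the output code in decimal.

code 50997

Full-scale span = 3.8 V; LSB = 3.8/2^16 = 57.98 µV.
(1.057 − (−1.9)) / 5.79834e-05 = 50997.356 LSBs.
round(50997.356) = 50997.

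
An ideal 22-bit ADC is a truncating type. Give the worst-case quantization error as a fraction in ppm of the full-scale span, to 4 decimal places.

Truncating → worst-case error = 1 LSB = V_FS/2^22, so 1e+06/4194304 = 0.238419 ppm of full scale.

0.2384 ppm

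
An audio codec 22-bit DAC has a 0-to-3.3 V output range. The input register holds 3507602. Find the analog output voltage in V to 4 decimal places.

LSB = 3.3 V / 2^22 = 0.79 µV.
V_out = 0 + 3507602 × 7.86781e-07 V = 2.75972 V.

2.7597 V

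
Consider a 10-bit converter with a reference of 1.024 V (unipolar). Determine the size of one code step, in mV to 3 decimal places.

Full-scale span = 1.024 V.
LSB = 1.024 / 2^10 = 1.024 / 1024 = 0.001 V = 1.000 mV.

1.000 mV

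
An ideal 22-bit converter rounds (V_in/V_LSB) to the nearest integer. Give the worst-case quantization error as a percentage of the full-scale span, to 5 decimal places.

Rounding → worst-case error = ½ LSB = V_FS/2^23, so 100/8388608 = 1.19209e-05 % of full scale.

0.00001 %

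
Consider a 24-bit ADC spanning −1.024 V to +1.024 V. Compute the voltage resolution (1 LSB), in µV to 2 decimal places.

0.12 µV

Full-scale span = 2.048 V.
LSB = 2.048 / 2^24 = 2.048 / 16777216 = 1.2207e-07 V = 0.12 µV.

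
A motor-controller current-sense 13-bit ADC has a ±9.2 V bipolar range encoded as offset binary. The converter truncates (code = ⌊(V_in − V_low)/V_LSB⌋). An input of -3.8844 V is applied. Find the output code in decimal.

Full-scale span = 18.4 V; LSB = 18.4/2^13 = 2.246 mV.
Input sits at 2366.598 steps above V_low.
So the output code is 2366.

code 2366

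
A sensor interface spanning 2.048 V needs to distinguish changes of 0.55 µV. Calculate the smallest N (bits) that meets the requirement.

22 bits

Number of steps required ≥ 2.048 V / 0.55 µV = 3723636.36.
Need 2^N ≥ 3723636.36; 2^21 = 2097152, 2^22 = 4194304.
Minimum N = 22.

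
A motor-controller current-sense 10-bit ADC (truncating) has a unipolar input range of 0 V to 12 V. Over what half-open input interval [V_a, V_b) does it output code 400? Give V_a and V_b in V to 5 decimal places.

LSB = 12/2^10 = 11.719 mV.
V_a = V_low + 400·LSB = 4.6875 V; V_b = V_low + 401·LSB = 4.69922 V.

[4.68750 V, 4.69922 V)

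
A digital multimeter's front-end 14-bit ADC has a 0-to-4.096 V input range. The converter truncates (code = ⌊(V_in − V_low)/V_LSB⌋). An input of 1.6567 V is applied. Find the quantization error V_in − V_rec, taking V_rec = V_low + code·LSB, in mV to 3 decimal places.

One LSB is 4.096 V / 16384 = 250.00 µV.
Scaled input = 6626.8000 LSBs, so code = 6626.
Code 6626 maps back to 0 + 6626×0.00025 V = 1.6565 V.
V_in − V_rec = 0.0002 V = 0.200 mV.

0.200 mV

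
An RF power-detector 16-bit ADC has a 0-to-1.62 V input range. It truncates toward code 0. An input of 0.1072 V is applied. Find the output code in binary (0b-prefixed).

code 0b1000011110000 (decimal 4336)

With 65536 levels over 1.62 V, one step is 24.72 µV.
(0.1072 − 0) / 2.47192e-05 = 4336.703 LSBs.
So the output code is 4336.
In binary (0b-prefixed): 0b1000011110000.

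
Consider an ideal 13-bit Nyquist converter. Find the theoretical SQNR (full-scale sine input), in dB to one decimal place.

SNR ≈ 6.02·N + 1.76 dB = 6.02·13 + 1.76 = 80.02 dB.

80.0 dB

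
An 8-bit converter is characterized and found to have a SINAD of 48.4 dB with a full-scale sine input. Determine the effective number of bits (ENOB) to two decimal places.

7.75 bits

ENOB = (SINAD − 1.76) / 6.02 = (48.4 − 1.76)/6.02 = 7.748.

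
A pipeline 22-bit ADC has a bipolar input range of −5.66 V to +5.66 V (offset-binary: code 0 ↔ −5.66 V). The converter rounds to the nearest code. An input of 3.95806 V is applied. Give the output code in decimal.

code 3563699

LSB = 11.32 V / 4194304 = 2.70 µV.
(V_in − V_low)/LSB = (3.95806 − (−5.66)) / 2.6989e-06 = 3563698.545.
Round → code 3563699.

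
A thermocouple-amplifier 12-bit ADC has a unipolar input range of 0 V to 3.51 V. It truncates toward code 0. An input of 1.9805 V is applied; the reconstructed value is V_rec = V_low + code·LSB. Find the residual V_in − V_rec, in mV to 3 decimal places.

0.126 mV

Step size: 3.51 V ÷ 2^12 = 0.857 mV.
Scaled input = 2311.1476 LSBs, so code = 2311.
Code 2311 maps back to 0 + 2311×0.000856934 V = 1.9803735 V.
V_in − V_rec = 0.000126465 V = 0.126 mV.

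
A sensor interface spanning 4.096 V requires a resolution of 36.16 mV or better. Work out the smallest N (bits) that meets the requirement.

Number of steps required ≥ 4.096 V / 36.16 mV = 113.27.
Need 2^N ≥ 113.27; 2^6 = 64, 2^7 = 128.
Minimum N = 7.

7 bits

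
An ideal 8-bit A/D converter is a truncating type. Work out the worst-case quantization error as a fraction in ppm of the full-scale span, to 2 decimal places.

3906.25 ppm

Truncating → worst-case error = 1 LSB = V_FS/2^8, so 1e+06/256 = 3906.25 ppm of full scale.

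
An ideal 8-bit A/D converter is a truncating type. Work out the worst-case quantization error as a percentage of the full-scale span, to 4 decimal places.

Truncating → worst-case error = 1 LSB = V_FS/2^8, so 100/256 = 0.390625 % of full scale.

0.3906 %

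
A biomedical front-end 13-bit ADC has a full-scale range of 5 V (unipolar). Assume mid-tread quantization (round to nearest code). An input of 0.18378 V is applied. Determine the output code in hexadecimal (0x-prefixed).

code 0x12D (decimal 301)

With 8192 levels over 5 V, one step is 0.610 mV.
(V_in − V_low)/LSB = (0.18378 − 0) / 0.000610352 = 301.105.
So the output code is 301.
In hexadecimal (0x-prefixed): 0x12D.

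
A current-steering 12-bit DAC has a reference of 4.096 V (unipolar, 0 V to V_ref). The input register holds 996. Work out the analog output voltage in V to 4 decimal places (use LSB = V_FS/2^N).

LSB = 4.096 V / 2^12 = 1.000 mV.
V_out = 0 + 996 × 0.001 V = 0.996 V.

0.9960 V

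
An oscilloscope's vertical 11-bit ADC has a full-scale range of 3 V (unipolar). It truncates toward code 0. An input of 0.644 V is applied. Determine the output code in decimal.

With 2048 levels over 3 V, one step is 1.465 mV.
(0.644 − 0) / 0.00146484 = 439.637 LSBs.
⌊·⌋(439.637) = 439.

code 439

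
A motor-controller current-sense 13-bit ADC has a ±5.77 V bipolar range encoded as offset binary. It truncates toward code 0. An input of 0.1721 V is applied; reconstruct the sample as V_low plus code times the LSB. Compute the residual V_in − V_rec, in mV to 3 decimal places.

One LSB is 11.54 V / 8192 = 1.409 mV.
(V_in − V_low)/LSB = (0.1721 − (−5.77))/0.00140869 = 4218.1701 → code 4218 (floor).
V_rec = (−5.77) + 4218·0.00140869 = 0.17186035 V.
Difference: 0.000239648 V → 0.240 mV.

0.240 mV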